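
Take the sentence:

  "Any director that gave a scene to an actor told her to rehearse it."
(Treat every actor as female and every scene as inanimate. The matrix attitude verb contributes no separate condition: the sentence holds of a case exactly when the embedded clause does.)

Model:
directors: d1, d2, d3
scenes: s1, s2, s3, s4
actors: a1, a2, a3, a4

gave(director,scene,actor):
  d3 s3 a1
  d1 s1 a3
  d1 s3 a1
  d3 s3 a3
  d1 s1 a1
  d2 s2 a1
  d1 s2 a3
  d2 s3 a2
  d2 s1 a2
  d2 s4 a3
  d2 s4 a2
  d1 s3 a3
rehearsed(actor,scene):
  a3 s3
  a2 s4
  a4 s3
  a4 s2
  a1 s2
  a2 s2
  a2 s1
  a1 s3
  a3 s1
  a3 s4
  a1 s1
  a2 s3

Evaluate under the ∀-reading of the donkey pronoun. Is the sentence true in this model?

"her" takes "an actor" as antecedent and "it" takes "a scene"; both are donkey pronouns co-varying with the restrictor.
Strong reading: for every (d,s,a) with gave(d,s,a), rehearsed(a,s).
Restrictor triples: (d1,s1,a1)→rehearsed(a1,s1) ✓  (d1,s1,a3)→rehearsed(a3,s1) ✓  (d1,s2,a3)→rehearsed(a3,s2) ✗  (d1,s3,a1)→rehearsed(a1,s3) ✓  (d1,s3,a3)→rehearsed(a3,s3) ✓  (d2,s1,a2)→rehearsed(a2,s1) ✓  (d2,s2,a1)→rehearsed(a1,s2) ✓  (d2,s3,a2)→rehearsed(a2,s3) ✓  (d2,s4,a2)→rehearsed(a2,s4) ✓  (d2,s4,a3)→rehearsed(a3,s4) ✓  (d3,s3,a1)→rehearsed(a1,s3) ✓  (d3,s3,a3)→rehearsed(a3,s3) ✓
Counterexample: (d1,s2,a3) — rehearsed(a3,s2) does not hold.

False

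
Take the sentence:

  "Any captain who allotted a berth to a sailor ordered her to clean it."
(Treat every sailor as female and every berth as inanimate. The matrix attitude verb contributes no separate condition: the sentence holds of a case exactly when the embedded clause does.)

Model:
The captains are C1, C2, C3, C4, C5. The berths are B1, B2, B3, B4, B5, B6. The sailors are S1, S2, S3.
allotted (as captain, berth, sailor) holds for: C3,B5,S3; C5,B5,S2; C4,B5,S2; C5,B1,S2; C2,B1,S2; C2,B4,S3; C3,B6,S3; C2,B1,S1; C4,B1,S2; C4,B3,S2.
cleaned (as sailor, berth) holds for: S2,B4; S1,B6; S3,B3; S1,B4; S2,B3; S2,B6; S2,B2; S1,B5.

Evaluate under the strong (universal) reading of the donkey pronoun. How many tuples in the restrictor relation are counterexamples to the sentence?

"her" takes "a sailor" as antecedent and "it" takes "a berth"; both are donkey pronouns co-varying with the restrictor.
Strong reading: for every (c,b,s) with allotted(c,b,s), cleaned(s,b).
Restrictor triples: (C2,B1,S1)→cleaned(S1,B1) ✗  (C2,B1,S2)→cleaned(S2,B1) ✗  (C2,B4,S3)→cleaned(S3,B4) ✗  (C3,B5,S3)→cleaned(S3,B5) ✗  (C3,B6,S3)→cleaned(S3,B6) ✗  (C4,B1,S2)→cleaned(S2,B1) ✗  (C4,B3,S2)→cleaned(S2,B3) ✓  (C4,B5,S2)→cleaned(S2,B5) ✗  (C5,B1,S2)→cleaned(S2,B1) ✗  (C5,B5,S2)→cleaned(S2,B5) ✗
Counterexamples (restrictor triples failing the scope): 9.

9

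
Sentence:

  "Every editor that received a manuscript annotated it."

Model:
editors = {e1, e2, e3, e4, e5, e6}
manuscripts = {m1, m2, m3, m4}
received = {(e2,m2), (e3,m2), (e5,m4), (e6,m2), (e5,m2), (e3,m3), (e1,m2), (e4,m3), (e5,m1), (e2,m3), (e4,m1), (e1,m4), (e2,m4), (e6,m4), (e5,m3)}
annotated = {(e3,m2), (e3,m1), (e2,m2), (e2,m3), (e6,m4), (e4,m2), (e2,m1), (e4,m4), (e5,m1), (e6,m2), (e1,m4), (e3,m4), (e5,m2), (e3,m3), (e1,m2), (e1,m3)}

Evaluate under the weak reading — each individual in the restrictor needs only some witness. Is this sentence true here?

"it" takes "a manuscript" as antecedent — a donkey pronoun bound across the clause boundary.
Weak reading: every editor e with some received-manuscript has at least one received-manuscript m such that annotated(e,m).
Per editor: e1:✓  e2:✓  e3:✓  e4:✗  e5:✓  e6:✓
e4 has no witness among its received-manuscripts.

False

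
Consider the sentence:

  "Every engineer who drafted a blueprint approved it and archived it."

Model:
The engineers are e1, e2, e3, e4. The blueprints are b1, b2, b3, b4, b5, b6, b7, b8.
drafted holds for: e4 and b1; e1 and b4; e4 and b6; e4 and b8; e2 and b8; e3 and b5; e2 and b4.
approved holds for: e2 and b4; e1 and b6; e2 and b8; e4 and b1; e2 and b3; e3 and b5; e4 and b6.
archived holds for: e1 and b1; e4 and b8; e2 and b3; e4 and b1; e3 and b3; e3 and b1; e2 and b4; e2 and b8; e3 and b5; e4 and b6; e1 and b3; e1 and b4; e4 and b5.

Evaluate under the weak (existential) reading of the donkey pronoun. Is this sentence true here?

"it" takes "a blueprint" as antecedent — a donkey pronoun bound across the clause boundary.
Weak reading: every engineer e with some drafted-blueprint has at least one drafted-blueprint b such that approved(e,b) ∧ archived(e,b).
Per engineer: e1:✗  e2:✓  e3:✓  e4:✓
e1 has no witness among its drafted-blueprints.

False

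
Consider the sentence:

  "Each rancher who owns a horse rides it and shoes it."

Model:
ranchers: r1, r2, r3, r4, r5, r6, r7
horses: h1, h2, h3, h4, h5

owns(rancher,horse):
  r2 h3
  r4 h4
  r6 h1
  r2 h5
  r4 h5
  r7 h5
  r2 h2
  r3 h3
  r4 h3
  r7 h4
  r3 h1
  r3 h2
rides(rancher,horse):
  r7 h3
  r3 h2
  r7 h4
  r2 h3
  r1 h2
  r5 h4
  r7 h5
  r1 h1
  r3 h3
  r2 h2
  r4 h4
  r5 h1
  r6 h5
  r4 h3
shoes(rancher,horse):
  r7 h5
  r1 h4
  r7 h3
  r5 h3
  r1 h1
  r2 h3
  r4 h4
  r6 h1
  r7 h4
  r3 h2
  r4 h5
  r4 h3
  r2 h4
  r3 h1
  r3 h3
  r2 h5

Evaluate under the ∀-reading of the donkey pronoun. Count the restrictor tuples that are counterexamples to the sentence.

"it" takes "a horse" as antecedent — a donkey pronoun bound across the clause boundary.
Strong reading: for every (r,h) with owns(r,h), rides(r,h) ∧ shoes(r,h).
Restrictor pairs: (r2,h2) ✗  (r2,h3) ✓  (r2,h5) ✗  (r3,h1) ✗  (r3,h2) ✓  (r3,h3) ✓  (r4,h3) ✓  (r4,h4) ✓  (r4,h5) ✗  (r6,h1) ✗  (r7,h4) ✓  (r7,h5) ✓
Counterexamples (restrictor pairs failing the scope): 5.

5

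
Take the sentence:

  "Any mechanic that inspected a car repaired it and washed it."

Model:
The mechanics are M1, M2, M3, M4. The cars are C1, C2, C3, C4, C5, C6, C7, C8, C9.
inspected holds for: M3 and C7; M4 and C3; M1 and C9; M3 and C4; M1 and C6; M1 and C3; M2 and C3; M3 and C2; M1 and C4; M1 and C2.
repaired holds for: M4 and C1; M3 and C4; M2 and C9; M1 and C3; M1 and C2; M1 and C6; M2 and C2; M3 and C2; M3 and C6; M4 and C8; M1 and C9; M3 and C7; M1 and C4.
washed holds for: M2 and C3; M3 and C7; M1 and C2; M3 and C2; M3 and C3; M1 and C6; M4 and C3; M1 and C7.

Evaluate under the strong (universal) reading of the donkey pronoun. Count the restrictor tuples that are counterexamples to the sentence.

"it" takes "a car" as antecedent — a donkey pronoun bound across the clause boundary.
Strong reading: for every (m,c) with inspected(m,c), repaired(m,c) ∧ washed(m,c).
Restrictor pairs: (M1,C2) ✓  (M1,C3) ✗  (M1,C4) ✗  (M1,C6) ✓  (M1,C9) ✗  (M2,C3) ✗  (M3,C2) ✓  (M3,C4) ✗  (M3,C7) ✓  (M4,C3) ✗
Counterexamples (restrictor pairs failing the scope): 6.

6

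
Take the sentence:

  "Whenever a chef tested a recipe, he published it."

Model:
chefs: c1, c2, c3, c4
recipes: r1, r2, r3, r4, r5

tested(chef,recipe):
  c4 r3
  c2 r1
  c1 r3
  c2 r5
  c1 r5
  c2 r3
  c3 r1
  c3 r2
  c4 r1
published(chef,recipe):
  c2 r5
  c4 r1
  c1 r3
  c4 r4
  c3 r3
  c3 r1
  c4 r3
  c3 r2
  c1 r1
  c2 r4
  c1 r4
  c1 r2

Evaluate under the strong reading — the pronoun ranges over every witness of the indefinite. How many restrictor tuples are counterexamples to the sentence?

3

"it" takes "a recipe" as antecedent — a donkey pronoun bound across the clause boundary.
Strong reading: for every (c,r) with tested(c,r), published(c,r).
Restrictor pairs: (c1,r3) ✓  (c1,r5) ✗  (c2,r1) ✗  (c2,r3) ✗  (c2,r5) ✓  (c3,r1) ✓  (c3,r2) ✓  (c4,r1) ✓  (c4,r3) ✓
Counterexamples (restrictor pairs failing the scope): 3.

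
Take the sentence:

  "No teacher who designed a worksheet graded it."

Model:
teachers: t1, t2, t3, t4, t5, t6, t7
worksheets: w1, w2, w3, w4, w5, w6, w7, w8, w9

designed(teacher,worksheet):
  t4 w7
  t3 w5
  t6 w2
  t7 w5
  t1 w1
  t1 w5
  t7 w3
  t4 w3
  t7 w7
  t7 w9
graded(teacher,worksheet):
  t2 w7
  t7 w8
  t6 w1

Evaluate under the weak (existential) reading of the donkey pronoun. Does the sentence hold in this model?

"it" takes "a worksheet" as antecedent — a donkey pronoun bound across the clause boundary.
Truth condition: for no (t,w) with designed(t,w) does graded(t,w) hold.
Restrictor pairs — does the scope hold? (t1,w1):fails  (t1,w5):fails  (t3,w5):fails  (t4,w3):fails  (t4,w7):fails  (t6,w2):fails  (t7,w3):fails  (t7,w5):fails  (t7,w7):fails  (t7,w9):fails
Scope holds for no restrictor pair, so the sentence is true.

True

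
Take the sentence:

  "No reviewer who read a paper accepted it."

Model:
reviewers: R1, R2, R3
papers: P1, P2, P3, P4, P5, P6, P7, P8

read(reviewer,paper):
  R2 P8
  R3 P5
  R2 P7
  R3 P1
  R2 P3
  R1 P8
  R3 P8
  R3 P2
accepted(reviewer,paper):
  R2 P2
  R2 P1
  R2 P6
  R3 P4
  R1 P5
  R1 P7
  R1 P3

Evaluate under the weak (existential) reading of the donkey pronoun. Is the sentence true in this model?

True

"it" takes "a paper" as antecedent — a donkey pronoun bound across the clause boundary.
Truth condition: for no (r,p) with read(r,p) does accepted(r,p) hold.
Restrictor pairs — does the scope hold? (R1,P8):fails  (R2,P3):fails  (R2,P7):fails  (R2,P8):fails  (R3,P1):fails  (R3,P2):fails  (R3,P5):fails  (R3,P8):fails
Scope holds for no restrictor pair, so the sentence is true.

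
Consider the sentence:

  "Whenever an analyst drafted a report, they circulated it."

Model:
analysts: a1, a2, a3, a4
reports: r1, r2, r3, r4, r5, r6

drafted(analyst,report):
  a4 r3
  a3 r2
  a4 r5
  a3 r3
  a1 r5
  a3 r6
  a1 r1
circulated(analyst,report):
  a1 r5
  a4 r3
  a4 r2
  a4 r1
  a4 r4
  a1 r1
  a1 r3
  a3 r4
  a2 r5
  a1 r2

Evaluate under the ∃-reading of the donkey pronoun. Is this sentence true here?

"it" takes "a report" as antecedent — a donkey pronoun bound across the clause boundary.
Weak reading: every analyst a with some drafted-report has at least one drafted-report r such that circulated(a,r).
Per analyst: a1:✓  a3:✗  a4:✓
a3 has no witness among its drafted-reports.

False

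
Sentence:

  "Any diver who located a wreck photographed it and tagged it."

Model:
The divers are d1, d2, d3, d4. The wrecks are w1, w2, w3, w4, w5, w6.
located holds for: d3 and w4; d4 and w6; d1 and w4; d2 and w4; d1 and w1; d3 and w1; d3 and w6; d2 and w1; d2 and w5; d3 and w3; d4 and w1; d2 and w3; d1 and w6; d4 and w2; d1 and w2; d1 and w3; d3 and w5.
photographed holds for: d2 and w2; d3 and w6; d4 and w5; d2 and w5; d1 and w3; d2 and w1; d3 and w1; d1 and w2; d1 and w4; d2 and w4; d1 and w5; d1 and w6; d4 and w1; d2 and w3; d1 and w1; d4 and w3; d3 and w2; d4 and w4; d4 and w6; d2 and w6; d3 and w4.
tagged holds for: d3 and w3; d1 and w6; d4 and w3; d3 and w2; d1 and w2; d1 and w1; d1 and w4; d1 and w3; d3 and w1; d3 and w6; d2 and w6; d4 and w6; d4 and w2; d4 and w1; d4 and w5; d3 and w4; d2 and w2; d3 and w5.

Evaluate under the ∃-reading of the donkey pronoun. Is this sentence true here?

False

"it" takes "a wreck" as antecedent — a donkey pronoun bound across the clause boundary.
Weak reading: every diver d with some located-wreck has at least one located-wreck w such that photographed(d,w) ∧ tagged(d,w).
Per diver: d1:✓  d2:✗  d3:✓  d4:✓
d2 has no witness among its located-wrecks.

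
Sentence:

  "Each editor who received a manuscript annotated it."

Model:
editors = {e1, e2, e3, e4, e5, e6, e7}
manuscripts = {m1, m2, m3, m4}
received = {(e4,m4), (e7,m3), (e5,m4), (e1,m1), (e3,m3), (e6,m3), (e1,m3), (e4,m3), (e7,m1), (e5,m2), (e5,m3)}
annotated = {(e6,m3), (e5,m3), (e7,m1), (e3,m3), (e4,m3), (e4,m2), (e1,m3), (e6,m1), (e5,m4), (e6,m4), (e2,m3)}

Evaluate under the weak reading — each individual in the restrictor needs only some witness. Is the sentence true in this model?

True

"it" takes "a manuscript" as antecedent — a donkey pronoun bound across the clause boundary.
Weak reading: every editor e with some received-manuscript has at least one received-manuscript m such that annotated(e,m).
Per editor: e1:✓  e3:✓  e4:✓  e5:✓  e6:✓  e7:✓
Every editor in the restrictor has a witness.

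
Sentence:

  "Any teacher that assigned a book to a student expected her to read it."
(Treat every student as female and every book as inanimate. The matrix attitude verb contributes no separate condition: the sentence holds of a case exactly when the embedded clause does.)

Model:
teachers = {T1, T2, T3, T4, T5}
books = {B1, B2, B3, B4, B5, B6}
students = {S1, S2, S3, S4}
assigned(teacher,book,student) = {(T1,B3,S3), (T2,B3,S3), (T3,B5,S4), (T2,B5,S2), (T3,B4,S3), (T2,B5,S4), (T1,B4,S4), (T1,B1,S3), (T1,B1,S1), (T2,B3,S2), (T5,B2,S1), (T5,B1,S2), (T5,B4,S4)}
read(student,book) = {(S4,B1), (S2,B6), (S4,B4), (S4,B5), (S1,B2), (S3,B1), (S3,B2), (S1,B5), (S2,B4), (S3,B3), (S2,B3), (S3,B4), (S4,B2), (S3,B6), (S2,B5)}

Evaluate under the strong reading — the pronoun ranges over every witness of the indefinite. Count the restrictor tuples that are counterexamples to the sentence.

2

"her" takes "a student" as antecedent and "it" takes "a book"; both are donkey pronouns co-varying with the restrictor.
Strong reading: for every (t,b,s) with assigned(t,b,s), read(s,b).
Restrictor triples: (T1,B1,S1)→read(S1,B1) ✗  (T1,B1,S3)→read(S3,B1) ✓  (T1,B3,S3)→read(S3,B3) ✓  (T1,B4,S4)→read(S4,B4) ✓  (T2,B3,S2)→read(S2,B3) ✓  (T2,B3,S3)→read(S3,B3) ✓  (T2,B5,S2)→read(S2,B5) ✓  (T2,B5,S4)→read(S4,B5) ✓  (T3,B4,S3)→read(S3,B4) ✓  (T3,B5,S4)→read(S4,B5) ✓  (T5,B1,S2)→read(S2,B1) ✗  (T5,B2,S1)→read(S1,B2) ✓  (T5,B4,S4)→read(S4,B4) ✓
Counterexamples (restrictor triples failing the scope): 2.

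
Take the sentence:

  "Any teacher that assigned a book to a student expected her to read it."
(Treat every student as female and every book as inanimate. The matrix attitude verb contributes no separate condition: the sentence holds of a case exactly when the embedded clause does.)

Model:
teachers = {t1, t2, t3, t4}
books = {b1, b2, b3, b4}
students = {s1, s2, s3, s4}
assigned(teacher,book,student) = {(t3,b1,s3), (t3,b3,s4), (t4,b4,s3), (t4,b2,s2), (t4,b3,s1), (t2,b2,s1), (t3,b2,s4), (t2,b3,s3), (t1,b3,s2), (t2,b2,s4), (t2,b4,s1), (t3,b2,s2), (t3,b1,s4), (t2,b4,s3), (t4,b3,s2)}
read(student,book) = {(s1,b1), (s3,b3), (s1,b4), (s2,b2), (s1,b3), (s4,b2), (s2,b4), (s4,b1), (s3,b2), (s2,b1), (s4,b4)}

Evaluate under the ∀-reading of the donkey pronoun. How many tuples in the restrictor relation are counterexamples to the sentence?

"her" takes "a student" as antecedent and "it" takes "a book"; both are donkey pronouns co-varying with the restrictor.
Strong reading: for every (t,b,s) with assigned(t,b,s), read(s,b).
Restrictor triples: (t1,b3,s2)→read(s2,b3) ✗  (t2,b2,s1)→read(s1,b2) ✗  (t2,b2,s4)→read(s4,b2) ✓  (t2,b3,s3)→read(s3,b3) ✓  (t2,b4,s1)→read(s1,b4) ✓  (t2,b4,s3)→read(s3,b4) ✗  (t3,b1,s3)→read(s3,b1) ✗  (t3,b1,s4)→read(s4,b1) ✓  (t3,b2,s2)→read(s2,b2) ✓  (t3,b2,s4)→read(s4,b2) ✓  (t3,b3,s4)→read(s4,b3) ✗  (t4,b2,s2)→read(s2,b2) ✓  (t4,b3,s1)→read(s1,b3) ✓  (t4,b3,s2)→read(s2,b3) ✗  (t4,b4,s3)→read(s3,b4) ✗
Counterexamples (restrictor triples failing the scope): 7.

7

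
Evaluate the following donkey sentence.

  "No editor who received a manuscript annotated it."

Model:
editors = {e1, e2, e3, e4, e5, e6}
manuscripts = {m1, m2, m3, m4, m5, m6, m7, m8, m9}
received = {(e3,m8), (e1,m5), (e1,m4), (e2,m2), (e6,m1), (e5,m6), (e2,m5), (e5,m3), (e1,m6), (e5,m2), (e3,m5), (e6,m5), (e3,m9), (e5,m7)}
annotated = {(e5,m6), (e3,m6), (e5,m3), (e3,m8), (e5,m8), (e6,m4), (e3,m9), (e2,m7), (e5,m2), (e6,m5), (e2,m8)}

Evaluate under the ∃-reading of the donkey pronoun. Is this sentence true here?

False

"it" takes "a manuscript" as antecedent — a donkey pronoun bound across the clause boundary.
Truth condition: for no (e,m) with received(e,m) does annotated(e,m) hold.
Restrictor pairs — does the scope hold? (e1,m4):fails  (e1,m5):fails  (e1,m6):fails  (e2,m2):fails  (e2,m5):fails  (e3,m5):fails  (e3,m8):holds  (e3,m9):holds  (e5,m2):holds  (e5,m3):holds  (e5,m6):holds  (e5,m7):fails  (e6,m1):fails  (e6,m5):holds
Scope holds for 6 pair(s), so the sentence is false.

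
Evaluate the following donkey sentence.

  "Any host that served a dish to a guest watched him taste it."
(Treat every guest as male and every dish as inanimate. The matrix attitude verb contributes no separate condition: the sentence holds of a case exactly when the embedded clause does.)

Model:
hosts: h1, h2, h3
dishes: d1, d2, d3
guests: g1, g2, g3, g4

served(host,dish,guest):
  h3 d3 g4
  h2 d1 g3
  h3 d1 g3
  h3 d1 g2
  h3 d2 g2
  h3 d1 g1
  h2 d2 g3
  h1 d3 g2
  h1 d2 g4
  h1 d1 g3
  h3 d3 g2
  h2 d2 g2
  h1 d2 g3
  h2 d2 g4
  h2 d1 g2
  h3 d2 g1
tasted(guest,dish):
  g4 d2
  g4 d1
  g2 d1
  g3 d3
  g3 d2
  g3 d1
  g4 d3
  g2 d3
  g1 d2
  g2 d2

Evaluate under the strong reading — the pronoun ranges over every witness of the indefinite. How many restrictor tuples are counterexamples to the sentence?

"him" takes "a guest" as antecedent and "it" takes "a dish"; both are donkey pronouns co-varying with the restrictor.
Strong reading: for every (h,d,g) with served(h,d,g), tasted(g,d).
Restrictor triples: (h1,d1,g3)→tasted(g3,d1) ✓  (h1,d2,g3)→tasted(g3,d2) ✓  (h1,d2,g4)→tasted(g4,d2) ✓  (h1,d3,g2)→tasted(g2,d3) ✓  (h2,d1,g2)→tasted(g2,d1) ✓  (h2,d1,g3)→tasted(g3,d1) ✓  (h2,d2,g2)→tasted(g2,d2) ✓  (h2,d2,g3)→tasted(g3,d2) ✓  (h2,d2,g4)→tasted(g4,d2) ✓  (h3,d1,g1)→tasted(g1,d1) ✗  (h3,d1,g2)→tasted(g2,d1) ✓  (h3,d1,g3)→tasted(g3,d1) ✓  (h3,d2,g1)→tasted(g1,d2) ✓  (h3,d2,g2)→tasted(g2,d2) ✓  (h3,d3,g2)→tasted(g2,d3) ✓  (h3,d3,g4)→tasted(g4,d3) ✓
Counterexamples (restrictor triples failing the scope): 1.

1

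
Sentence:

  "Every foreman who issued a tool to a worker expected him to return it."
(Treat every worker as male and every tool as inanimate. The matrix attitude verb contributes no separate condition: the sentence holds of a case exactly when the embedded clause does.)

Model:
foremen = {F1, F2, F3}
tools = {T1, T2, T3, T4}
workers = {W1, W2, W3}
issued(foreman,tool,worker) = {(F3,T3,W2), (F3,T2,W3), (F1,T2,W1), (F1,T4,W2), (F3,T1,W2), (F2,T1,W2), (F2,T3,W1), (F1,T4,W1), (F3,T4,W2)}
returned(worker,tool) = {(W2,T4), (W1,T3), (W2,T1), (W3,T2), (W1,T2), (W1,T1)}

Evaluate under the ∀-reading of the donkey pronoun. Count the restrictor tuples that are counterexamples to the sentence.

"him" takes "a worker" as antecedent and "it" takes "a tool"; both are donkey pronouns co-varying with the restrictor.
Strong reading: for every (f,t,w) with issued(f,t,w), returned(w,t).
Restrictor triples: (F1,T2,W1)→returned(W1,T2) ✓  (F1,T4,W1)→returned(W1,T4) ✗  (F1,T4,W2)→returned(W2,T4) ✓  (F2,T1,W2)→returned(W2,T1) ✓  (F2,T3,W1)→returned(W1,T3) ✓  (F3,T1,W2)→returned(W2,T1) ✓  (F3,T2,W3)→returned(W3,T2) ✓  (F3,T3,W2)→returned(W2,T3) ✗  (F3,T4,W2)→returned(W2,T4) ✓
Counterexamples (restrictor triples failing the scope): 2.

2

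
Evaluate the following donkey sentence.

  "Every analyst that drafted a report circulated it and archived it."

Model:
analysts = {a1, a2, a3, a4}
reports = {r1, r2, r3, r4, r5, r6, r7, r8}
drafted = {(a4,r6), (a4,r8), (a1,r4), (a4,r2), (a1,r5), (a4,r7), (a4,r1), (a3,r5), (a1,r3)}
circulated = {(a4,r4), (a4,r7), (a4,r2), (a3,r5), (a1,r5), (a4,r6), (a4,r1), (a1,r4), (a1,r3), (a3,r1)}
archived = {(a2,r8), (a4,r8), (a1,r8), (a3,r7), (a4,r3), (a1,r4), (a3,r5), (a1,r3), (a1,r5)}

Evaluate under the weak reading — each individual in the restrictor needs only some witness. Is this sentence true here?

"it" takes "a report" as antecedent — a donkey pronoun bound across the clause boundary.
Weak reading: every analyst a with some drafted-report has at least one drafted-report r such that circulated(a,r) ∧ archived(a,r).
Per analyst: a1:✓  a3:✓  a4:✗
a4 has no witness among its drafted-reports.

False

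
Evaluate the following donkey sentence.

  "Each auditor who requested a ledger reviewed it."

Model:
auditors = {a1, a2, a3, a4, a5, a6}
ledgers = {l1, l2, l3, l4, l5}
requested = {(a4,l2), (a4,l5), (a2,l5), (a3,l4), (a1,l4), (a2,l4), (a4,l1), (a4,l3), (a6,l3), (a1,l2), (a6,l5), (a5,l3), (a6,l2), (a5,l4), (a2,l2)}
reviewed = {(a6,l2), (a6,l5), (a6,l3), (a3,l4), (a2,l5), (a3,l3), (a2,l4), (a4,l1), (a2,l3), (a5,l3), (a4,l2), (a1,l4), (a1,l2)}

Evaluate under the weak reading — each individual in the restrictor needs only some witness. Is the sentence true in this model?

"it" takes "a ledger" as antecedent — a donkey pronoun bound across the clause boundary.
Weak reading: every auditor a with some requested-ledger has at least one requested-ledger l such that reviewed(a,l).
Per auditor: a1:✓  a2:✓  a3:✓  a4:✓  a5:✓  a6:✓
Every auditor in the restrictor has a witness.

True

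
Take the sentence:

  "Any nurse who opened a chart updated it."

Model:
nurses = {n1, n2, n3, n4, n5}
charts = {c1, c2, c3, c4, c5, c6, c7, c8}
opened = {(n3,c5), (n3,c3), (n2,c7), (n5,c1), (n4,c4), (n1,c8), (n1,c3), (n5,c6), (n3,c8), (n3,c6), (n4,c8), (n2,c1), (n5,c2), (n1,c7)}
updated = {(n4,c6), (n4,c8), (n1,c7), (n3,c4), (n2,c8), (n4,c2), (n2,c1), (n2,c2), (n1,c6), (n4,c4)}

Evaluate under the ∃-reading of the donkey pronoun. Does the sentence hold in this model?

False

"it" takes "a chart" as antecedent — a donkey pronoun bound across the clause boundary.
Weak reading: every nurse n with some opened-chart has at least one opened-chart c such that updated(n,c).
Per nurse: n1:✓  n2:✓  n3:✗  n4:✓  n5:✗
n3 has no witness among its opened-charts.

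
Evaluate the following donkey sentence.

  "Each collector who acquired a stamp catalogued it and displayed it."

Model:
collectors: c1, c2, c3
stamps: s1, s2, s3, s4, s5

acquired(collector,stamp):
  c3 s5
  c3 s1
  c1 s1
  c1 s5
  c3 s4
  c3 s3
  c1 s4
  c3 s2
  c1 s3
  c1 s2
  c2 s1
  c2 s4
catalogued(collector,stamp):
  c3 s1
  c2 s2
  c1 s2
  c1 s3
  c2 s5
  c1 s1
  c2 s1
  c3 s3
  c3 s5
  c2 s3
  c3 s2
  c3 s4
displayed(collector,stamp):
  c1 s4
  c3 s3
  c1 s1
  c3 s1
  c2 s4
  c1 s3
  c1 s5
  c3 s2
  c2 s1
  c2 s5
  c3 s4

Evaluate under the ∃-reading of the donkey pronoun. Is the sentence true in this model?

True

"it" takes "a stamp" as antecedent — a donkey pronoun bound across the clause boundary.
Weak reading: every collector c with some acquired-stamp has at least one acquired-stamp s such that catalogued(c,s) ∧ displayed(c,s).
Per collector: c1:✓  c2:✓  c3:✓
Every collector in the restrictor has a witness.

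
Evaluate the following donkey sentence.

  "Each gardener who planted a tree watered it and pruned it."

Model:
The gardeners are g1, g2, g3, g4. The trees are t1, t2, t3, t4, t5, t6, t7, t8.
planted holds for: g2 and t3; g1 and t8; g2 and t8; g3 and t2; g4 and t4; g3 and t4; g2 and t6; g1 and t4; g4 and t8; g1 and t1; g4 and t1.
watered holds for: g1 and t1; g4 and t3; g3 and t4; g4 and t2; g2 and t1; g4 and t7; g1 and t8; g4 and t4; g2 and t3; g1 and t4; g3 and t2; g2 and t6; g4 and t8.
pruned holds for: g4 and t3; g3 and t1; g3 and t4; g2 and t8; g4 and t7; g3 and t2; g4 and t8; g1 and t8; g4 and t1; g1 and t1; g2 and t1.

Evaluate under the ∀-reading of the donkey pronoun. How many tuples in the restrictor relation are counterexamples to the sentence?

"it" takes "a tree" as antecedent — a donkey pronoun bound across the clause boundary.
Strong reading: for every (g,t) with planted(g,t), watered(g,t) ∧ pruned(g,t).
Restrictor pairs: (g1,t1) ✓  (g1,t4) ✗  (g1,t8) ✓  (g2,t3) ✗  (g2,t6) ✗  (g2,t8) ✗  (g3,t2) ✓  (g3,t4) ✓  (g4,t1) ✗  (g4,t4) ✗  (g4,t8) ✓
Counterexamples (restrictor pairs failing the scope): 6.

6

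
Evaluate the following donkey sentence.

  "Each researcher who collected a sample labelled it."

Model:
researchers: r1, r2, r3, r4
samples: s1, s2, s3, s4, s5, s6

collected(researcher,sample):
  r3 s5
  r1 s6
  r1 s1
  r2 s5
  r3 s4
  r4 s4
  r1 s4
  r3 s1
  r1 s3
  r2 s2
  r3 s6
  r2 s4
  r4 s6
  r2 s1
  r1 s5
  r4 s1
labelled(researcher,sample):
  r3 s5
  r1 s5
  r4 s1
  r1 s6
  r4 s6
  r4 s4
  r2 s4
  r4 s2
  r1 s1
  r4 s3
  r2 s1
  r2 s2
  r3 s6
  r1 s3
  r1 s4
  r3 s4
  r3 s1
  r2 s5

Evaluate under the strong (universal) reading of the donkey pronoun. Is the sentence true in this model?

True

"it" takes "a sample" as antecedent — a donkey pronoun bound across the clause boundary.
Strong reading: for every (r,s) with collected(r,s), labelled(r,s).
Restrictor pairs: (r1,s1) ✓  (r1,s3) ✓  (r1,s4) ✓  (r1,s5) ✓  (r1,s6) ✓  (r2,s1) ✓  (r2,s2) ✓  (r2,s4) ✓  (r2,s5) ✓  (r3,s1) ✓  (r3,s4) ✓  (r3,s5) ✓  (r3,s6) ✓  (r4,s1) ✓  (r4,s4) ✓  (r4,s6) ✓
Every restrictor pair satisfies the scope.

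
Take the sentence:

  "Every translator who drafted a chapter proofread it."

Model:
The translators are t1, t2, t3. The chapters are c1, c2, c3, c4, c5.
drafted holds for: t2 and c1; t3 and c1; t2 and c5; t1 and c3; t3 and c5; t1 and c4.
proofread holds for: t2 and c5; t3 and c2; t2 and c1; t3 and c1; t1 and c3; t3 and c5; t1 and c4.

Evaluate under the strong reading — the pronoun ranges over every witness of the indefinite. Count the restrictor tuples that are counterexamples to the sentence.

0

"it" takes "a chapter" as antecedent — a donkey pronoun bound across the clause boundary.
Strong reading: for every (t,c) with drafted(t,c), proofread(t,c).
Restrictor pairs: (t1,c3) ✓  (t1,c4) ✓  (t2,c1) ✓  (t2,c5) ✓  (t3,c1) ✓  (t3,c5) ✓
Counterexamples (restrictor pairs failing the scope): 0.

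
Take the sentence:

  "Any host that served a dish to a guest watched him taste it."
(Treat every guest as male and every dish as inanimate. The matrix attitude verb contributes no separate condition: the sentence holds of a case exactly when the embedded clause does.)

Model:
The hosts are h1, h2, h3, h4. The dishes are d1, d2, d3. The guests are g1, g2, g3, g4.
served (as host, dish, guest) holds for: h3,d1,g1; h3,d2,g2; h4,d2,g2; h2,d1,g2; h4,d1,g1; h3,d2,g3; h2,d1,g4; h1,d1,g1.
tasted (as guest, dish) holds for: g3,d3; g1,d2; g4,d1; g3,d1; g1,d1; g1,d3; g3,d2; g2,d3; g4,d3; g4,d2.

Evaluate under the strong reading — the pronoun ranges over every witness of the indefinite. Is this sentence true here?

False

"him" takes "a guest" as antecedent and "it" takes "a dish"; both are donkey pronouns co-varying with the restrictor.
Strong reading: for every (h,d,g) with served(h,d,g), tasted(g,d).
Restrictor triples: (h1,d1,g1)→tasted(g1,d1) ✓  (h2,d1,g2)→tasted(g2,d1) ✗  (h2,d1,g4)→tasted(g4,d1) ✓  (h3,d1,g1)→tasted(g1,d1) ✓  (h3,d2,g2)→tasted(g2,d2) ✗  (h3,d2,g3)→tasted(g3,d2) ✓  (h4,d1,g1)→tasted(g1,d1) ✓  (h4,d2,g2)→tasted(g2,d2) ✗
Counterexample: (h2,d1,g2) — tasted(g2,d1) does not hold.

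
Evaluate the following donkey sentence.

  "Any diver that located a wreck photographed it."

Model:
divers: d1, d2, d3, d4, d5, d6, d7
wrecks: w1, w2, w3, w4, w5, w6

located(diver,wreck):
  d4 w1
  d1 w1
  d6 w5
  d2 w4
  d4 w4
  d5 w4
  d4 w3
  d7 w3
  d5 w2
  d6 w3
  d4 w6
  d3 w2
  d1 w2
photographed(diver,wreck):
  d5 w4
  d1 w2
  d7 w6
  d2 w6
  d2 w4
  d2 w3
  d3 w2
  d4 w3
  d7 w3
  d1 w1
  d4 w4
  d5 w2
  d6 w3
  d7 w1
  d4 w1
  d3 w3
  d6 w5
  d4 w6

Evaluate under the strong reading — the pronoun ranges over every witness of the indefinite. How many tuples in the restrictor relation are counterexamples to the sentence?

0

"it" takes "a wreck" as antecedent — a donkey pronoun bound across the clause boundary.
Strong reading: for every (d,w) with located(d,w), photographed(d,w).
Restrictor pairs: (d1,w1) ✓  (d1,w2) ✓  (d2,w4) ✓  (d3,w2) ✓  (d4,w1) ✓  (d4,w3) ✓  (d4,w4) ✓  (d4,w6) ✓  (d5,w2) ✓  (d5,w4) ✓  (d6,w3) ✓  (d6,w5) ✓  (d7,w3) ✓
Counterexamples (restrictor pairs failing the scope): 0.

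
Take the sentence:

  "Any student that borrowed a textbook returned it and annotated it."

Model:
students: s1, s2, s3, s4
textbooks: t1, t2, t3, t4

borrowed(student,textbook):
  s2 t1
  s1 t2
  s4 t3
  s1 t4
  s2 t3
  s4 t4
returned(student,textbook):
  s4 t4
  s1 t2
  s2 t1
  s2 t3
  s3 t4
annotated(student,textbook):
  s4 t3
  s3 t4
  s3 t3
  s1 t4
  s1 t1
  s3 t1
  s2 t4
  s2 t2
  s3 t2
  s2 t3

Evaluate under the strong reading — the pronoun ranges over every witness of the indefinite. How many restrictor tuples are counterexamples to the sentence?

5

"it" takes "a textbook" as antecedent — a donkey pronoun bound across the clause boundary.
Strong reading: for every (s,t) with borrowed(s,t), returned(s,t) ∧ annotated(s,t).
Restrictor pairs: (s1,t2) ✗  (s1,t4) ✗  (s2,t1) ✗  (s2,t3) ✓  (s4,t3) ✗  (s4,t4) ✗
Counterexamples (restrictor pairs failing the scope): 5.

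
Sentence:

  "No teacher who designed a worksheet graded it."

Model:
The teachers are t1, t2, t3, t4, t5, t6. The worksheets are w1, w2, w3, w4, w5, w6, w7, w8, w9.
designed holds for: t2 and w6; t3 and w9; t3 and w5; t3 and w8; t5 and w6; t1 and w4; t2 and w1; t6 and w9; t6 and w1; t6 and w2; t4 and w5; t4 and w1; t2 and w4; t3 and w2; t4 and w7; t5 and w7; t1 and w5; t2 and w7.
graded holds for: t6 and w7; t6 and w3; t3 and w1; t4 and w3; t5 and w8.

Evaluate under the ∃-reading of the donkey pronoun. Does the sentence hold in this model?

"it" takes "a worksheet" as antecedent — a donkey pronoun bound across the clause boundary.
Truth condition: for no (t,w) with designed(t,w) does graded(t,w) hold.
Restrictor pairs — does the scope hold? (t1,w4):fails  (t1,w5):fails  (t2,w1):fails  (t2,w4):fails  (t2,w6):fails  (t2,w7):fails  (t3,w2):fails  (t3,w5):fails  (t3,w8):fails  (t3,w9):fails  (t4,w1):fails  (t4,w5):fails  (t4,w7):fails  (t5,w6):fails  (t5,w7):fails  (t6,w1):fails  (t6,w2):fails  (t6,w9):fails
Scope holds for no restrictor pair, so the sentence is true.

True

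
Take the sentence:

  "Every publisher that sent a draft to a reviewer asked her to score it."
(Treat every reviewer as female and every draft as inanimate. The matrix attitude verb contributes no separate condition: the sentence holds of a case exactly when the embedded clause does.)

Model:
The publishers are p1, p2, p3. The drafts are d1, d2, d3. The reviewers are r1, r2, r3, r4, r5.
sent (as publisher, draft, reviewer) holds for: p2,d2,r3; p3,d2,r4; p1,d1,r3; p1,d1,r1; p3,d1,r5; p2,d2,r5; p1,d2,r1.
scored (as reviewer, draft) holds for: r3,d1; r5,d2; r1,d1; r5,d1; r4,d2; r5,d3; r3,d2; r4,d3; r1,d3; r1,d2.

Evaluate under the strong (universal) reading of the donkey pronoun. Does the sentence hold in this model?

"her" takes "a reviewer" as antecedent and "it" takes "a draft"; both are donkey pronouns co-varying with the restrictor.
Strong reading: for every (p,d,r) with sent(p,d,r), scored(r,d).
Restrictor triples: (p1,d1,r1)→scored(r1,d1) ✓  (p1,d1,r3)→scored(r3,d1) ✓  (p1,d2,r1)→scored(r1,d2) ✓  (p2,d2,r3)→scored(r3,d2) ✓  (p2,d2,r5)→scored(r5,d2) ✓  (p3,d1,r5)→scored(r5,d1) ✓  (p3,d2,r4)→scored(r4,d2) ✓
Every restrictor triple satisfies the scope.

True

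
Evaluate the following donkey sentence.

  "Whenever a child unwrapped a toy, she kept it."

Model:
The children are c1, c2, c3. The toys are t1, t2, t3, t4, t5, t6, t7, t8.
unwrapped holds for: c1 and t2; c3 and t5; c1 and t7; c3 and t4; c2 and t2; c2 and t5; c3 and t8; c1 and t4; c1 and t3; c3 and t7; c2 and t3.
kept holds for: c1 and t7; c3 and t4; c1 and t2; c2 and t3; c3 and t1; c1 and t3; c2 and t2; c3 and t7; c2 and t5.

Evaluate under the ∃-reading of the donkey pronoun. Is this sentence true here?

"it" takes "a toy" as antecedent — a donkey pronoun bound across the clause boundary.
Weak reading: every child c with some unwrapped-toy has at least one unwrapped-toy t such that kept(c,t).
Per child: c1:✓  c2:✓  c3:✓
Every child in the restrictor has a witness.

True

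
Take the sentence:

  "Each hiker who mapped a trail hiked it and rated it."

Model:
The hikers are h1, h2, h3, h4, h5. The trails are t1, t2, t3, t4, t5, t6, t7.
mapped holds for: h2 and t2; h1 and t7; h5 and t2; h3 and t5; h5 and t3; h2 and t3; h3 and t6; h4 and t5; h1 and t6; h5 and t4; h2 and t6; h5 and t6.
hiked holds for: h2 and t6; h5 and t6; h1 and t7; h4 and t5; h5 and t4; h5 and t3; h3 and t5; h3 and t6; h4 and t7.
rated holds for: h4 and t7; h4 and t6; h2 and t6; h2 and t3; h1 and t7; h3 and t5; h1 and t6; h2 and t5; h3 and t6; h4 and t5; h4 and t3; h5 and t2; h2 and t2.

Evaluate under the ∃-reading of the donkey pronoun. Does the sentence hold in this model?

False

"it" takes "a trail" as antecedent — a donkey pronoun bound across the clause boundary.
Weak reading: every hiker h with some mapped-trail has at least one mapped-trail t such that hiked(h,t) ∧ rated(h,t).
Per hiker: h1:✓  h2:✓  h3:✓  h4:✓  h5:✗
h5 has no witness among its mapped-trails.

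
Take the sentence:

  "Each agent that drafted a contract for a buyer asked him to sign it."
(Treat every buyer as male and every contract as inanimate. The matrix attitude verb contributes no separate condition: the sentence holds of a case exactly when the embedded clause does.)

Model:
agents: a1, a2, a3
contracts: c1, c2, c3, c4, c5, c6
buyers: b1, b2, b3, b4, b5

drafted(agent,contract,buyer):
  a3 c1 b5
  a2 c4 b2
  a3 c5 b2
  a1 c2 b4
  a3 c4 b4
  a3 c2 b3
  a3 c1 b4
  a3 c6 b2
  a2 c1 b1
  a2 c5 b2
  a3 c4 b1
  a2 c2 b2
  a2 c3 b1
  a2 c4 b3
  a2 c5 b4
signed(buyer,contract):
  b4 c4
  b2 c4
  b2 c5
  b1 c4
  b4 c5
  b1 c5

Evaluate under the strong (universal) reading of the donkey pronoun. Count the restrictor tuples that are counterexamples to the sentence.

"him" takes "a buyer" as antecedent and "it" takes "a contract"; both are donkey pronouns co-varying with the restrictor.
Strong reading: for every (a,c,b) with drafted(a,c,b), signed(b,c).
Restrictor triples: (a1,c2,b4)→signed(b4,c2) ✗  (a2,c1,b1)→signed(b1,c1) ✗  (a2,c2,b2)→signed(b2,c2) ✗  (a2,c3,b1)→signed(b1,c3) ✗  (a2,c4,b2)→signed(b2,c4) ✓  (a2,c4,b3)→signed(b3,c4) ✗  (a2,c5,b2)→signed(b2,c5) ✓  (a2,c5,b4)→signed(b4,c5) ✓  (a3,c1,b4)→signed(b4,c1) ✗  (a3,c1,b5)→signed(b5,c1) ✗  (a3,c2,b3)→signed(b3,c2) ✗  (a3,c4,b1)→signed(b1,c4) ✓  (a3,c4,b4)→signed(b4,c4) ✓  (a3,c5,b2)→signed(b2,c5) ✓  (a3,c6,b2)→signed(b2,c6) ✗
Counterexamples (restrictor triples failing the scope): 9.

9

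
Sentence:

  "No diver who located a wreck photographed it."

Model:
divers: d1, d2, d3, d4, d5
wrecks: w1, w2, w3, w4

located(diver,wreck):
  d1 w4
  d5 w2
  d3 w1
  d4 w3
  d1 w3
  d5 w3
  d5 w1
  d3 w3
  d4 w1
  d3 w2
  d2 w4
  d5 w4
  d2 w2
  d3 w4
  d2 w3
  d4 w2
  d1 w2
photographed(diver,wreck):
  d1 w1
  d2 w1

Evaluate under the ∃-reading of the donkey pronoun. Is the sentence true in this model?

True

"it" takes "a wreck" as antecedent — a donkey pronoun bound across the clause boundary.
Truth condition: for no (d,w) with located(d,w) does photographed(d,w) hold.
Restrictor pairs — does the scope hold? (d1,w2):fails  (d1,w3):fails  (d1,w4):fails  (d2,w2):fails  (d2,w3):fails  (d2,w4):fails  (d3,w1):fails  (d3,w2):fails  (d3,w3):fails  (d3,w4):fails  (d4,w1):fails  (d4,w2):fails  (d4,w3):fails  (d5,w1):fails  (d5,w2):fails  (d5,w3):fails  (d5,w4):fails
Scope holds for no restrictor pair, so the sentence is true.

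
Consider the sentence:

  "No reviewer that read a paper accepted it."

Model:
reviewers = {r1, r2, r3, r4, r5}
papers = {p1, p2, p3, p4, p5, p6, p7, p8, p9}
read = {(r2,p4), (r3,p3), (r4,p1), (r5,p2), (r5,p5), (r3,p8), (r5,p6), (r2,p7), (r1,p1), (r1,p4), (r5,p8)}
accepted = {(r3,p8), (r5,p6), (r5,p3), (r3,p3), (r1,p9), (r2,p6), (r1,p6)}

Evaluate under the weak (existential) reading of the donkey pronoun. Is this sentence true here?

False

"it" takes "a paper" as antecedent — a donkey pronoun bound across the clause boundary.
Truth condition: for no (r,p) with read(r,p) does accepted(r,p) hold.
Restrictor pairs — does the scope hold? (r1,p1):fails  (r1,p4):fails  (r2,p4):fails  (r2,p7):fails  (r3,p3):holds  (r3,p8):holds  (r4,p1):fails  (r5,p2):fails  (r5,p5):fails  (r5,p6):holds  (r5,p8):fails
Scope holds for 3 pair(s), so the sentence is false.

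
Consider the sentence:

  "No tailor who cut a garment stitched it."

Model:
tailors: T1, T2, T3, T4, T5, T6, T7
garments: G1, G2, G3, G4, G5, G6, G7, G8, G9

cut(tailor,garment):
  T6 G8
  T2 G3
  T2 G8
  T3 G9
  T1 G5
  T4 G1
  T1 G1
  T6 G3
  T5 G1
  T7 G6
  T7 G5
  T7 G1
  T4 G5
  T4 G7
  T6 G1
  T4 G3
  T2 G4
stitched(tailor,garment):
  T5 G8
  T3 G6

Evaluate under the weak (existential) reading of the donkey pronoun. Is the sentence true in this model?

True

"it" takes "a garment" as antecedent — a donkey pronoun bound across the clause boundary.
Truth condition: for no (t,g) with cut(t,g) does stitched(t,g) hold.
Restrictor pairs — does the scope hold? (T1,G1):fails  (T1,G5):fails  (T2,G3):fails  (T2,G4):fails  (T2,G8):fails  (T3,G9):fails  (T4,G1):fails  (T4,G3):fails  (T4,G5):fails  (T4,G7):fails  (T5,G1):fails  (T6,G1):fails  (T6,G3):fails  (T6,G8):fails  (T7,G1):fails  (T7,G5):fails  (T7,G6):fails
Scope holds for no restrictor pair, so the sentence is true.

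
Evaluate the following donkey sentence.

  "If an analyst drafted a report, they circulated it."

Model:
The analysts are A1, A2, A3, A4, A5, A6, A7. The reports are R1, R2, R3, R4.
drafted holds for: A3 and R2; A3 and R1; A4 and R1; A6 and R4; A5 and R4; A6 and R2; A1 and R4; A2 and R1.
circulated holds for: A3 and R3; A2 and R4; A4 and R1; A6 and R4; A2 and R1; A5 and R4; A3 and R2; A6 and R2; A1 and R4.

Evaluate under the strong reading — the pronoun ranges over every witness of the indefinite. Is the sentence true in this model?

False

"it" takes "a report" as antecedent — a donkey pronoun bound across the clause boundary.
Strong reading: for every (a,r) with drafted(a,r), circulated(a,r).
Restrictor pairs: (A1,R4) ✓  (A2,R1) ✓  (A3,R1) ✗  (A3,R2) ✓  (A4,R1) ✓  (A5,R4) ✓  (A6,R2) ✓  (A6,R4) ✓
Counterexample: (A3,R1) is in drafted but fails the scope.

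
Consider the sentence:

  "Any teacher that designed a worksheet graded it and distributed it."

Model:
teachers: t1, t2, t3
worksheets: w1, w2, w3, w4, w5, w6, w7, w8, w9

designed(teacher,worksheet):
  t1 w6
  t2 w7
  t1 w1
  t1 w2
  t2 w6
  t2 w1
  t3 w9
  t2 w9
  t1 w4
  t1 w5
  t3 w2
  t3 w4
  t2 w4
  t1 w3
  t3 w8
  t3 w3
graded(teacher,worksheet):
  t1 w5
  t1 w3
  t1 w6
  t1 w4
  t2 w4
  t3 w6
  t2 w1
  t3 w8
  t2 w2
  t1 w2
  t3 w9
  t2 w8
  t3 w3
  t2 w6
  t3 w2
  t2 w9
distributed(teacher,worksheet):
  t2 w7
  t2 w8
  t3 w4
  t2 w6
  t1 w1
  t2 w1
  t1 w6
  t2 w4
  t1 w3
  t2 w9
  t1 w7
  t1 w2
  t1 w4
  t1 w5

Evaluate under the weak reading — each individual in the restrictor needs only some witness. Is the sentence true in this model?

"it" takes "a worksheet" as antecedent — a donkey pronoun bound across the clause boundary.
Weak reading: every teacher t with some designed-worksheet has at least one designed-worksheet w such that graded(t,w) ∧ distributed(t,w).
Per teacher: t1:✓  t2:✓  t3:✗
t3 has no witness among its designed-worksheets.

False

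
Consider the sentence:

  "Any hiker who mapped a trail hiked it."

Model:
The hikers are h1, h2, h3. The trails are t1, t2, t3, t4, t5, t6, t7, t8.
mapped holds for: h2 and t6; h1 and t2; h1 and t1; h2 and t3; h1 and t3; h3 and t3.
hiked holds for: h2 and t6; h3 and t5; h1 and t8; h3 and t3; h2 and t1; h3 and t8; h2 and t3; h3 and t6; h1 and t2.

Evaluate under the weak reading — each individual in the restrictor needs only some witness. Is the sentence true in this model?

True

"it" takes "a trail" as antecedent — a donkey pronoun bound across the clause boundary.
Weak reading: every hiker h with some mapped-trail has at least one mapped-trail t such that hiked(h,t).
Per hiker: h1:✓  h2:✓  h3:✓
Every hiker in the restrictor has a witness.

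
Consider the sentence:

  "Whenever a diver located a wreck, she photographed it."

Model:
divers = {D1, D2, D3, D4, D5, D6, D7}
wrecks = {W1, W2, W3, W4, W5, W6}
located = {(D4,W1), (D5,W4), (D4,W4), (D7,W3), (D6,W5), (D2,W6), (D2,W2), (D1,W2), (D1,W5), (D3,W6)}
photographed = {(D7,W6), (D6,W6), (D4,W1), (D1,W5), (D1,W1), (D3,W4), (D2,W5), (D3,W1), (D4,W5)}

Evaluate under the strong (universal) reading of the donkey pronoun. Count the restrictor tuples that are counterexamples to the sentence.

"it" takes "a wreck" as antecedent — a donkey pronoun bound across the clause boundary.
Strong reading: for every (d,w) with located(d,w), photographed(d,w).
Restrictor pairs: (D1,W2) ✗  (D1,W5) ✓  (D2,W2) ✗  (D2,W6) ✗  (D3,W6) ✗  (D4,W1) ✓  (D4,W4) ✗  (D5,W4) ✗  (D6,W5) ✗  (D7,W3) ✗
Counterexamples (restrictor pairs failing the scope): 8.

8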